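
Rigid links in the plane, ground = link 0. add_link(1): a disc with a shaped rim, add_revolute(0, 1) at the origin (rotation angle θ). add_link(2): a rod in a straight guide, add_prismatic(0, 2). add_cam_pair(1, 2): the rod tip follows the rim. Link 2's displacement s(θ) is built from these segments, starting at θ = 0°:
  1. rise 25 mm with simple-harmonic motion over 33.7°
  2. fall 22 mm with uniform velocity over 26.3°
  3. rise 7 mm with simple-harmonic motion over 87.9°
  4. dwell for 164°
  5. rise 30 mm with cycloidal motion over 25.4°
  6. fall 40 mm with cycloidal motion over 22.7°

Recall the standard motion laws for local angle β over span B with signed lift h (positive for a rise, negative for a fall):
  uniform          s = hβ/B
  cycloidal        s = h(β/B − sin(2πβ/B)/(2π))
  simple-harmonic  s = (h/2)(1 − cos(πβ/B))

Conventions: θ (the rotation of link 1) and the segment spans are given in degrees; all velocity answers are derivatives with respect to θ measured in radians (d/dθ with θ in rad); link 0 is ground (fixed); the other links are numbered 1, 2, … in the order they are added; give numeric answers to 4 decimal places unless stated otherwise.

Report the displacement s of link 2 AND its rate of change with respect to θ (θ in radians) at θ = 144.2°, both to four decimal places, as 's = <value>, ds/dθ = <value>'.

segment 1 (0° to 33.7°, simple-harmonic, h = 25) is passed completely: s = 0.0000 + (25) = 25.0000
segment 2 (33.7° to 60°, uniform, h = -22) is passed completely: s = 25.0000 + (-22) = 3.0000
θ = 144.2° falls in segment 3 (60° to 147.9°, simple-harmonic, h = 7): β = 144.2 − 60 = 84.2°, B = 87.9°; Δs = 7/2·(1 − cos(π·0.9579)) = 6.9694; s = 3.0000 + 6.9694 = 9.9694
velocity in seg [60°–147.9°] (simple-harmonic), θ in radians: β = 84.2° = 1.4696 rad, B = 87.9° = 1.5341 rad; ds/dθ = (πh/(2B)) sin(πβ/B) = (π·7/(2·1.5341)) sin(π·0.9579) = 0.945035 mm/rad

s = 9.9694, ds/dθ = 0.9450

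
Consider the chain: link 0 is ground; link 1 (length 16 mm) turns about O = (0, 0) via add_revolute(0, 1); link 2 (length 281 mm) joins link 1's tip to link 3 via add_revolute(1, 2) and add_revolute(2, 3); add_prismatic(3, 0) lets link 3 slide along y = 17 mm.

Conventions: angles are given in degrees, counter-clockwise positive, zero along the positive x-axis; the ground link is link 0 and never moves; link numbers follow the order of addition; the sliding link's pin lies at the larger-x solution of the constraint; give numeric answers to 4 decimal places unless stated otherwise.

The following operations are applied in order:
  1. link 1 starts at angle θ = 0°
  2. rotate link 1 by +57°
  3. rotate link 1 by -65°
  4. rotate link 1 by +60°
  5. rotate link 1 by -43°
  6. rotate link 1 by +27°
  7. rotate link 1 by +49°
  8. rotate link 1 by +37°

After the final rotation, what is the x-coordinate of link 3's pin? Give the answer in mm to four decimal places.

geometry: r = 16 mm, L = 281 mm, e = 17 mm; θ starts at 0°
rotate link 1 by +57°: θ ← 0° +57° = 57°
rotate link 1 by -65°: θ ← 57° -65° = -8°
rotate link 1 by +60°: θ ← -8° +60° = 52°
rotate link 1 by -43°: θ ← 52° -43° = 9°
rotate link 1 by +27°: θ ← 9° +27° = 36°
rotate link 1 by +49°: θ ← 36° +49° = 85°
rotate link 1 by +37°: θ ← 85° +37° = 122°
crank pin P = (r cos θ, r sin θ) = (-8.478708, 13.568770)
h = r sin θ − e = 13.568770 − 17 = -3.431230
x = r cos θ + √(L² − h²) = -8.478708 + 280.979050 = 272.500342

272.5003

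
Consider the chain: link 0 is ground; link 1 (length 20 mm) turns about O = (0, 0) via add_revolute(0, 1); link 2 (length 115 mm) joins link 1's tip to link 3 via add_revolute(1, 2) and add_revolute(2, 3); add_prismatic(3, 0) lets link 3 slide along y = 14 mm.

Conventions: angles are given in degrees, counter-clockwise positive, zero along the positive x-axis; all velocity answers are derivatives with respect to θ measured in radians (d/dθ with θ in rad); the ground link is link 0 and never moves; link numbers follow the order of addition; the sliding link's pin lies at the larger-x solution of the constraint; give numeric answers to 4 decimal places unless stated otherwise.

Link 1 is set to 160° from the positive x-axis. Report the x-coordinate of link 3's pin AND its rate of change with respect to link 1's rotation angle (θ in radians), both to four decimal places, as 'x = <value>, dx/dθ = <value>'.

geometry: r = 20 mm, L = 115 mm, e = 14 mm
crank pin P = (r cos θ, r sin θ) = (-18.793852, 6.840403)
h = r sin θ − e = 6.840403 − 14 = -7.159597
x = r cos θ + √(L² − h²) = -18.793852 + 114.776915 = 95.983062
dx/dθ = −r sin θ − h·r cos θ/√(L² − h²) (θ in radians; h = -7.159597) = -8.012733

x = 95.9831, dx/dθ = -8.0127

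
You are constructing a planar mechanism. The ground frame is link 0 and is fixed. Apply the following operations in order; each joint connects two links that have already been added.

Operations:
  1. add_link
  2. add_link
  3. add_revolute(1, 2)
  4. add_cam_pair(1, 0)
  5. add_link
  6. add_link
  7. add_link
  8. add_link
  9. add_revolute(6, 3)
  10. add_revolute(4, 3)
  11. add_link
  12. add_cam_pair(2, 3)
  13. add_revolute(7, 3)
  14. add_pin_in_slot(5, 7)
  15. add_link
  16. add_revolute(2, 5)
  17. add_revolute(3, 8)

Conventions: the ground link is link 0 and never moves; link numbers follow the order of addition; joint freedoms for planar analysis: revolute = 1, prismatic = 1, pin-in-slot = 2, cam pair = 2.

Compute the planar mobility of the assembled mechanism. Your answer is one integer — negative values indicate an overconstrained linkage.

ground; <1,0,0>
#1 <2,0,0>
#2 <3,0,0>
R:1↔2 J1 <3,1,0>
C:1↔0 J2 <3,1,1>
#3 <4,1,1>
#4 <5,1,1>
#5 <6,1,1>
#6 <7,1,1>
R:6↔3 J1 <7,2,1>
R:4↔3 J1 <7,3,1>
#7 <8,3,1>
C:2↔3 J2 <8,3,2>
R:7↔3 J1 <8,4,2>
PS:5↔7 J2 <8,4,3>
#8 <9,4,3>
R:2↔5 J1 <9,5,3>
R:3↔8 J1 <9,6,3>
3×8 − 2×6 − 1×3 = 9

M = 9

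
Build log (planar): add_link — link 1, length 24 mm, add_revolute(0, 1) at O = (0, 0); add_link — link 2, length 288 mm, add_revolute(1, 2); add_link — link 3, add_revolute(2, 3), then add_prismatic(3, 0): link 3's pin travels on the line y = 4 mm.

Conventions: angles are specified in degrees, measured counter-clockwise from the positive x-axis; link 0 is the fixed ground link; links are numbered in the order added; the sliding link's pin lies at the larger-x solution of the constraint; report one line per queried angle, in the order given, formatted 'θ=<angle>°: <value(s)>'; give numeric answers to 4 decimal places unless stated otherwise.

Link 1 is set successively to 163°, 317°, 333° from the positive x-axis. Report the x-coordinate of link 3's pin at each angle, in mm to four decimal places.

geometry: r = 24 mm, L = 288 mm, e = 4 mm
θ=163°: crank pin P = (r cos θ, r sin θ) = (-22.951314, 7.016921)
θ=163°: h = r sin θ − e = 7.016921 − 4 = 3.016921
θ=163°: x = r cos θ + √(L² − h²) = -22.951314 + 287.984198 = 265.032884
θ=317°: crank pin P = (r cos θ, r sin θ) = (17.552489, -16.367961)
θ=317°: h = r sin θ − e = -16.367961 − 4 = -20.367961
θ=317°: x = r cos θ + √(L² − h²) = 17.552489 + 287.278865 = 304.831354
θ=333°: crank pin P = (r cos θ, r sin θ) = (21.384157, -10.895772)
θ=333°: h = r sin θ − e = -10.895772 − 4 = -14.895772
θ=333°: x = r cos θ + √(L² − h²) = 21.384157 + 287.614527 = 308.998683

θ=163°: 265.0329
θ=317°: 304.8314
θ=333°: 308.9987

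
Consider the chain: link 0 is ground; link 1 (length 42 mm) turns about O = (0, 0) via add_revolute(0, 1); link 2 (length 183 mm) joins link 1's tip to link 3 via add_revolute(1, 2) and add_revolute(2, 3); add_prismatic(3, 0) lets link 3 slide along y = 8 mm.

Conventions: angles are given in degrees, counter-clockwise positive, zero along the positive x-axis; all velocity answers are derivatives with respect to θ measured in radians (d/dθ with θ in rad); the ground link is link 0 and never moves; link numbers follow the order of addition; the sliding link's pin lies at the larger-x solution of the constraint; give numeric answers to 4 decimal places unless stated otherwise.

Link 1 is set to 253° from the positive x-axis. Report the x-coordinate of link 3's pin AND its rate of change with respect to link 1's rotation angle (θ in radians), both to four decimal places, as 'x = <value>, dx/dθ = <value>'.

geometry: r = 42 mm, L = 183 mm, e = 8 mm
crank pin P = (r cos θ, r sin θ) = (-12.279612, -40.164800)
h = r sin θ − e = -40.164800 − 8 = -48.164800
x = r cos θ + √(L² − h²) = -12.279612 + 176.547875 = 164.268263
dx/dθ = −r sin θ − h·r cos θ/√(L² − h²) (θ in radians; h = -48.164800) = 36.814745

x = 164.2683, dx/dθ = 36.8147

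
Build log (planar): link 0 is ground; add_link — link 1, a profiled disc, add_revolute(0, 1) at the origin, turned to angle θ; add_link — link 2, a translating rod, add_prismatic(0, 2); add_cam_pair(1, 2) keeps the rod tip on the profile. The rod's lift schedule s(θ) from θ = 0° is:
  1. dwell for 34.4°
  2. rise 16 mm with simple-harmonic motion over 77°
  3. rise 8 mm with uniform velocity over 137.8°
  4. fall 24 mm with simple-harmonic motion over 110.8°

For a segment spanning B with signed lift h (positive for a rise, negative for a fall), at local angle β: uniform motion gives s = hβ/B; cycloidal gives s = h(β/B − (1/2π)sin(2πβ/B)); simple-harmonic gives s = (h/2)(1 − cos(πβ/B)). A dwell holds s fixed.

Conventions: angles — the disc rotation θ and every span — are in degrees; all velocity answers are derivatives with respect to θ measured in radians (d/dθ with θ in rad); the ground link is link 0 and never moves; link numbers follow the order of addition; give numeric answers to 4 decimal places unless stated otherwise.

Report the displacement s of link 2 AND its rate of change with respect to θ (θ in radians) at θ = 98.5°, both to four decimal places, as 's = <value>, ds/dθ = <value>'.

seg 1 [0°–34.4°] dwell: s stays 0.0000
seg 2 [34.4°–111.4°] simple-harmonic, h=16: θ=98.5° here. β=64.1, B=77. 16/2·(1 − cos(π·0.8325)) = 14.9173 → s = 14.9173
velocity in seg [34.4°–111.4°] (simple-harmonic), θ in radians: β = 64.1° = 1.1188 rad, B = 77° = 1.3439 rad; ds/dθ = (πh/(2B)) sin(πβ/B) = (π·16/(2·1.3439)) sin(π·0.8325) = 9.394667 mm/rad

s = 14.9173, ds/dθ = 9.3947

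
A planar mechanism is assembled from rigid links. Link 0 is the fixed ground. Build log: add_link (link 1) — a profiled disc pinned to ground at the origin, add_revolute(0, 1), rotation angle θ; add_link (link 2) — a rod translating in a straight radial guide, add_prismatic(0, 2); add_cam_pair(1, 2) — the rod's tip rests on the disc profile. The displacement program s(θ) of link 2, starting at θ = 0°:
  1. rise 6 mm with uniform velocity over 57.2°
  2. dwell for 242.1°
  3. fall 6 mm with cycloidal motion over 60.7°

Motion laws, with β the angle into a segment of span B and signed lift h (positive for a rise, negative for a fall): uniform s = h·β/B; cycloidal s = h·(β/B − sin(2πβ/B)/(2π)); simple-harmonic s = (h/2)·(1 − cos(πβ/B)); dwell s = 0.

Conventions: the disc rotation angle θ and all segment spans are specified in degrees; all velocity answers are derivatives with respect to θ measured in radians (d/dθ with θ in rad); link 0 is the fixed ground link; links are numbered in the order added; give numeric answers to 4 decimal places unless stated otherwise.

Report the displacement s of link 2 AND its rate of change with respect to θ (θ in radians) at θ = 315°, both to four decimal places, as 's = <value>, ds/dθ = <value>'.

seg 1 [0°–57.2°] uniform, h=6: full span → s += 6 → s = 6.0000
seg 2 [57.2°–299.3°] dwell: s stays 6.0000
seg 3 [299.3°–360°] cycloidal, h=-6: θ=315° here. β=15.7, B=60.7. -6·(0.2586 − sin(2π·0.2586)/(2π)) = -0.5984 → s = 5.4016
velocity in seg [299.3°–360°] (cycloidal), θ in radians: β = 15.7° = 0.2740 rad, B = 60.7° = 1.0594 rad; ds/dθ = (h/B)(1 − cos(2πβ/B)) = ((-6)/1.0594)(1 − cos(2π·0.2586)) = -5.971129 mm/rad

s = 5.4016, ds/dθ = -5.9711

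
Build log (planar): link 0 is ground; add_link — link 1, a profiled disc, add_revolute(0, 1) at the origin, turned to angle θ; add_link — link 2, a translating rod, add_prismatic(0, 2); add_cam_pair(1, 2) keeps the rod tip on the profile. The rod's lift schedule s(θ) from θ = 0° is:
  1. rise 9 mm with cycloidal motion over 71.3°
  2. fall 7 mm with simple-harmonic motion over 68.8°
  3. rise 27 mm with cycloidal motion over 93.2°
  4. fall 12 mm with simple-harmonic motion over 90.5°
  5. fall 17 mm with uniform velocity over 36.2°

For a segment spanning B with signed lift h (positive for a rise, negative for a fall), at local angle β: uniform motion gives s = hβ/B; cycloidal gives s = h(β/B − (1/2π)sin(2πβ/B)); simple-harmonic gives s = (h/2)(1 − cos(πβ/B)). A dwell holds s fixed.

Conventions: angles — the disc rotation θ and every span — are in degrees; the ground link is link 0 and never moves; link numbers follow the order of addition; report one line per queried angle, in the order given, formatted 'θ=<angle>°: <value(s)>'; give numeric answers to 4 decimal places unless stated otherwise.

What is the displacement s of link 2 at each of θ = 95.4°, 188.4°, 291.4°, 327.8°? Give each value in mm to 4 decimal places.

seg 1 [0°–71.3°] cycloidal, h=9: full span → s += 9 → s = 9.0000
seg 2 [71.3°–140.1°] simple-harmonic, h=-7: θ=95.4° here. β=24.1, B=68.8. -7/2·(1 − cos(π·0.3503)) = -1.9139 → s = 7.0861
seg 2 [71.3°–140.1°] simple-harmonic, h=-7: full span → s += -7 → s = 2.0000
seg 3 [140.1°–233.3°] cycloidal, h=27: θ=188.4° here. β=48.3, B=93.2. 27·(0.5182 − sin(2π·0.5182)/(2π)) = 14.4839 → s = 16.4839
seg 3 [140.1°–233.3°] cycloidal, h=27: full span → s += 27 → s = 29.0000
seg 4 [233.3°–323.8°] simple-harmonic, h=-12: θ=291.4° here. β=58.1, B=90.5. -12/2·(1 − cos(π·0.6420)) = -8.5885 → s = 20.4115
seg 4 [233.3°–323.8°] simple-harmonic, h=-12: full span → s += -12 → s = 17.0000
seg 5 [323.8°–360°] uniform, h=-17: θ=327.8° here. β=4, B=36.2. -17·4/36.2 = -1.8785 → s = 15.1215

θ=95.4°: 7.0861
θ=188.4°: 16.4839
θ=291.4°: 20.4115
θ=327.8°: 15.1215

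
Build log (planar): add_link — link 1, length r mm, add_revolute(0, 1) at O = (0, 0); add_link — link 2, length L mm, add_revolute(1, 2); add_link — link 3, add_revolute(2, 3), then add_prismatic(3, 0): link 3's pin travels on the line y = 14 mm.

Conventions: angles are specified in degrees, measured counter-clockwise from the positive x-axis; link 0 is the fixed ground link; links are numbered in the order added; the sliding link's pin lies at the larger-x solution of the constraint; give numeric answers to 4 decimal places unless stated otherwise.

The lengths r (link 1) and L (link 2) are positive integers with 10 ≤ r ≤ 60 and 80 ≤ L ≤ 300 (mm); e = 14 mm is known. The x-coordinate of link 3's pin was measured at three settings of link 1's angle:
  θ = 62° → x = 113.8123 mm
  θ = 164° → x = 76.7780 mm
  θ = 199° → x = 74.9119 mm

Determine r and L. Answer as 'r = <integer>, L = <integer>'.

constraint per measurement: (x − r cos θ)² + (r sin θ − e)² = L²
subtracting the θ₁ and θ₂ equations cancels the r² and L² terms:
r = (x₁² − x₂²) / (2[(x₁cos θ₁ + e sin θ₁) − (x₂cos θ₂ + e sin θ₂)]) = 26.0001 → r = 26
L² = (x₁ − r cos θ₁)² + (r sin θ₁ − e)² = 10404.0086 → L = 102.0000 → L = 102
check at θ₃=199°: x = 74.9119 (printed 74.9119) ✓

r = 26, L = 102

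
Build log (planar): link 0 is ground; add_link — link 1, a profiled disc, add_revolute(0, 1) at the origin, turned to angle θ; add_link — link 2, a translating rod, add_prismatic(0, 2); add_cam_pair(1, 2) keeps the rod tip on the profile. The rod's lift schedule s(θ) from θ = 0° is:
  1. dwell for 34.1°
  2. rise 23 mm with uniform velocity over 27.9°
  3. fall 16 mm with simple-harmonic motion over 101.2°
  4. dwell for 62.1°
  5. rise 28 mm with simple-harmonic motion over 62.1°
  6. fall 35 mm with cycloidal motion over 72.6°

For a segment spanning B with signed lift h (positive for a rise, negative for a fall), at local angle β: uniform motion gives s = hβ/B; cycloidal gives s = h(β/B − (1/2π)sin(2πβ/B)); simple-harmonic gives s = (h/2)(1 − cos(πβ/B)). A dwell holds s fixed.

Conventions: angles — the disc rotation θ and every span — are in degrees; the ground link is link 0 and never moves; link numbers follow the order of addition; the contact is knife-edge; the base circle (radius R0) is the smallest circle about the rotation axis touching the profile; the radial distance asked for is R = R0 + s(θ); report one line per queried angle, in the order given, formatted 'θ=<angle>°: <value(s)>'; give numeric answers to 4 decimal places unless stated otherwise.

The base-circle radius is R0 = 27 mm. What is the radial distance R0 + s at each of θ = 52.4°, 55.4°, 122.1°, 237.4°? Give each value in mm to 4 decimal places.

seg 1 [0°–34.1°] dwell: s stays 0.0000
seg 2 [34.1°–62°] uniform, h=23: θ=52.4° here. β=18.3, B=27.9. 23·18.3/27.9 = 15.0860 → s = 15.0860
seg 2 [34.1°–62°] uniform, h=23: θ=55.4° here. β=21.3, B=27.9. 23·21.3/27.9 = 17.5591 → s = 17.5591
seg 2 [34.1°–62°] uniform, h=23: full span → s += 23 → s = 23.0000
seg 3 [62°–163.2°] simple-harmonic, h=-16: θ=122.1° here. β=60.1, B=101.2. -16/2·(1 − cos(π·0.5939)) = -10.3252 → s = 12.6748
seg 3 [62°–163.2°] simple-harmonic, h=-16: full span → s += -16 → s = 7.0000
seg 4 [163.2°–225.3°] dwell: s stays 7.0000
seg 5 [225.3°–287.4°] simple-harmonic, h=28: θ=237.4° here. β=12.1, B=62.1. 28/2·(1 − cos(π·0.1948)) = 2.5420 → s = 9.5420
θ=52.4°: R = R0 + s = 27 + 15.0860 = 42.0860
θ=55.4°: R = R0 + s = 27 + 17.5591 = 44.5591
θ=122.1°: R = R0 + s = 27 + 12.6748 = 39.6748
θ=237.4°: R = R0 + s = 27 + 9.5420 = 36.5420

θ=52.4°: 42.0860
θ=55.4°: 44.5591
θ=122.1°: 39.6748
θ=237.4°: 36.5420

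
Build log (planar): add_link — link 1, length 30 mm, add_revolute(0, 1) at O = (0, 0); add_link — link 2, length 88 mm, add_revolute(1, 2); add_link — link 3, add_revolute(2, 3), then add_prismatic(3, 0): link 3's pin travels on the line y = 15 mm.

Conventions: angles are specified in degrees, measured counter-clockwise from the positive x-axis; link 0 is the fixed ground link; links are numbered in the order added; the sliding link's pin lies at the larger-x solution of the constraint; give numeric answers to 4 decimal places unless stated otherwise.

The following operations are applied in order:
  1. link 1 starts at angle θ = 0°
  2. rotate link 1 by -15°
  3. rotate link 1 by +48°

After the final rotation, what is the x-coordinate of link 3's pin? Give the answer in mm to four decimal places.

geometry: r = 30 mm, L = 88 mm, e = 15 mm; θ starts at 0°
rotate link 1 by -15°: θ ← 0° -15° = -15°
rotate link 1 by +48°: θ ← -15° +48° = 33°
crank pin P = (r cos θ, r sin θ) = (25.160117, 16.339171)
h = r sin θ − e = 16.339171 − 15 = 1.339171
x = r cos θ + √(L² − h²) = 25.160117 + 87.989810 = 113.149927

113.1499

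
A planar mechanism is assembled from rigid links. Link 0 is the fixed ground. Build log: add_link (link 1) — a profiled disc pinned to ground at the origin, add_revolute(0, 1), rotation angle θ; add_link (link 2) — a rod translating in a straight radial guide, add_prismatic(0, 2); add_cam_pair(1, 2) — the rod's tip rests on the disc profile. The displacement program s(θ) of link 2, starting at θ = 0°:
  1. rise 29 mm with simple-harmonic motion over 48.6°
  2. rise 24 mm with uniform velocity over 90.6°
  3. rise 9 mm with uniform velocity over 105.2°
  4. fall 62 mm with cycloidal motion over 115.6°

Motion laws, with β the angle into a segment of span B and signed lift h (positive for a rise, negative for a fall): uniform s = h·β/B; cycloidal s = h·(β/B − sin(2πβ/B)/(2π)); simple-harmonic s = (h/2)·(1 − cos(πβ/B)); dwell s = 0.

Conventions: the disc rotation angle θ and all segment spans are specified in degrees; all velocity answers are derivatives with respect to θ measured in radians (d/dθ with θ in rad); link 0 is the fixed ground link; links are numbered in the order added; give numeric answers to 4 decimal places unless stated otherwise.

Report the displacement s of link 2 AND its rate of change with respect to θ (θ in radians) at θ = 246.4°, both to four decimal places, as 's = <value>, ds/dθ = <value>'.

seg 1 [0°–48.6°] simple-harmonic, h=29: full span → s += 29 → s = 29.0000
seg 2 [48.6°–139.2°] uniform, h=24: full span → s += 24 → s = 53.0000
seg 3 [139.2°–244.4°] uniform, h=9: full span → s += 9 → s = 62.0000
seg 4 [244.4°–360°] cycloidal, h=-62: θ=246.4° here. β=2, B=115.6. -62·(0.0173 − sin(2π·0.0173)/(2π)) = -0.0021 → s = 61.9979
velocity in seg [244.4°–360°] (cycloidal), θ in radians: β = 2° = 0.0349 rad, B = 115.6° = 2.0176 rad; ds/dθ = (h/B)(1 − cos(2πβ/B)) = ((-62)/2.0176)(1 − cos(2π·0.0173)) = -0.181386 mm/rad

s = 61.9979, ds/dθ = -0.1814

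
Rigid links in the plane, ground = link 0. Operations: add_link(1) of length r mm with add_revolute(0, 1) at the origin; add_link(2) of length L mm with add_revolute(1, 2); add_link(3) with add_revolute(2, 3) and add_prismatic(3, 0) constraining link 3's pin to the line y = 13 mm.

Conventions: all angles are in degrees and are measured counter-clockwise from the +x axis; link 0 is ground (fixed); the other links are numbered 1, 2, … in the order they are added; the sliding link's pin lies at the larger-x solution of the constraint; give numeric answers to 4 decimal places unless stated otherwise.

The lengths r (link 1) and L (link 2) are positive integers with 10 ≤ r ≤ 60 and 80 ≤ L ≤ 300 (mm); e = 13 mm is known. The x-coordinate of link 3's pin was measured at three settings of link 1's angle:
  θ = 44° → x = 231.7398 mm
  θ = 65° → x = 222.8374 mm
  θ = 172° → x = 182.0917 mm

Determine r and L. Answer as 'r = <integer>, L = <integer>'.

constraint per measurement: (x − r cos θ)² + (r sin θ − e)² = L²
subtracting the θ₁ and θ₂ equations cancels the r² and L² terms:
r = (x₁² − x₂²) / (2[(x₁cos θ₁ + e sin θ₁) − (x₂cos θ₂ + e sin θ₂)]) = 28.9999 → r = 29
L² = (x₁ − r cos θ₁)² + (r sin θ₁ − e)² = 44520.9821 → L = 211.0000 → L = 211
check at θ₃=172°: x = 182.0917 (printed 182.0917) ✓

r = 29, L = 211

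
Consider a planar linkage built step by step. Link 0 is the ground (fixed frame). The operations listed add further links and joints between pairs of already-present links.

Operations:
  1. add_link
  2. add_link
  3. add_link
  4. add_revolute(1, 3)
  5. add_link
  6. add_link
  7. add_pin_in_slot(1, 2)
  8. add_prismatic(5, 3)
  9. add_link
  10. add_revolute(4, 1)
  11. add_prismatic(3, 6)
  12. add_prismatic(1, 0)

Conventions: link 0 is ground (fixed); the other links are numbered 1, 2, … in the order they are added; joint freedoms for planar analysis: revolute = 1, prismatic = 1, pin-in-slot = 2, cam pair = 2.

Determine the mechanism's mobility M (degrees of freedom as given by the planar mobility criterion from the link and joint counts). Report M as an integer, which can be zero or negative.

link 0 = ground. State L|J1|J2 = 1|0|0
+link1  2|0|0
+link2  3|0|0
+link3  4|0|0
R(1,3) f=1→J1  4|1|0
+link4  5|1|0
+link5  6|1|0
PS(1,2) f=2→J2  6|1|1
P(5,3) f=1→J1  6|2|1
+link6  7|2|1
R(4,1) f=1→J1  7|3|1
P(3,6) f=1→J1  7|4|1
P(1,0) f=1→J1  7|5|1
M = 3(7−1)−2·5−1 = 18−10−1 = 7

M = 7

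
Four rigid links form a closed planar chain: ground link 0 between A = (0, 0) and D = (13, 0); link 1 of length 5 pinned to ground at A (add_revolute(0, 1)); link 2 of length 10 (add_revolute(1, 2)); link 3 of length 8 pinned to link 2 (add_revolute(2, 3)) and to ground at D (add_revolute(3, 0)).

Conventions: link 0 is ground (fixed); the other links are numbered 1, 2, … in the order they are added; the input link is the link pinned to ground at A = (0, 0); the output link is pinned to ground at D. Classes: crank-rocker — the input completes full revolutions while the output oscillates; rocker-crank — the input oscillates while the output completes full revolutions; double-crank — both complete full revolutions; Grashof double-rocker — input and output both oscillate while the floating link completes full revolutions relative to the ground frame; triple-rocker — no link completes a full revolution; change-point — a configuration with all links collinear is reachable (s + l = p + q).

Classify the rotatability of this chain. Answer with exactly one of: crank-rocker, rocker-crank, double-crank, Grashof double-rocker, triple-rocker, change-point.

lengths: ground=13, input=5, coupler=10, output=8
sorted: s=5 (shortest), l=13 (longest), p+q=18
s + l = 18 vs p + q = 18
s + l = p + q → change-point (collinear configuration reachable)

change-point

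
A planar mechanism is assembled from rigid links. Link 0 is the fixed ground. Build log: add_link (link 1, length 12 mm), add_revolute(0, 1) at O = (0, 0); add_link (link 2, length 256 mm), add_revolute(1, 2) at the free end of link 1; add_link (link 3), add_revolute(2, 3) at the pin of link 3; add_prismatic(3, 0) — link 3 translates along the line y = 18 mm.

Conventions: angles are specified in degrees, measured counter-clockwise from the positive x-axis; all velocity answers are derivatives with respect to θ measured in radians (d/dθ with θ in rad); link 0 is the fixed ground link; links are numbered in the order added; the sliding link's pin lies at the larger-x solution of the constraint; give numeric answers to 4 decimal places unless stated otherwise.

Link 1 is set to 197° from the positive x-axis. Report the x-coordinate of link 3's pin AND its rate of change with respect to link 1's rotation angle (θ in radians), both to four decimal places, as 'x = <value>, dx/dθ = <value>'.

geometry: r = 12 mm, L = 256 mm, e = 18 mm
crank pin P = (r cos θ, r sin θ) = (-11.475657, -3.508460)
h = r sin θ − e = -3.508460 − 18 = -21.508460
x = r cos θ + √(L² − h²) = -11.475657 + 255.094857 = 243.619200
dx/dθ = −r sin θ − h·r cos θ/√(L² − h²) (θ in radians; h = -21.508460) = 2.540884

x = 243.6192, dx/dθ = 2.5409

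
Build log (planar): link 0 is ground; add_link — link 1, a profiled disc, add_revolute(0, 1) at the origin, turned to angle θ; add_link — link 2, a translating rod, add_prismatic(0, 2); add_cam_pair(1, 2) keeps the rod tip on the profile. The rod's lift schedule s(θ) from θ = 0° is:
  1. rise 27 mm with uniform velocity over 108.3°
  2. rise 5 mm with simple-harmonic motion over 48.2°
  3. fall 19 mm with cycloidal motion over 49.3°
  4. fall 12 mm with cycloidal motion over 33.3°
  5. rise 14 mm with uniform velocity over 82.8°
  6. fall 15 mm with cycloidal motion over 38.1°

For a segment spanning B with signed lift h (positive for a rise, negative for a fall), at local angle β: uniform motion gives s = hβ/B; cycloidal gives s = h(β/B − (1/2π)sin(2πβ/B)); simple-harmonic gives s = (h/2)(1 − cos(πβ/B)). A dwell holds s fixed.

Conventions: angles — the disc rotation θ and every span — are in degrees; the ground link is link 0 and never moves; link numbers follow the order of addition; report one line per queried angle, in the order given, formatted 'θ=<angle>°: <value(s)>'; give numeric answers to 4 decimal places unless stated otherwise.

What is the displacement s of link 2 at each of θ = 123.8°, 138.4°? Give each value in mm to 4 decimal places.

seg 1 [0°–108.3°] uniform, h=27: full span → s += 27 → s = 27.0000
seg 2 [108.3°–156.5°] simple-harmonic, h=5: θ=123.8° here. β=15.5, B=48.2. 5/2·(1 − cos(π·0.3216)) = 1.1709 → s = 28.1709
seg 2 [108.3°–156.5°] simple-harmonic, h=5: θ=138.4° here. β=30.1, B=48.2. 5/2·(1 − cos(π·0.6245)) = 3.4529 → s = 30.4529

θ=123.8°: 28.1709
θ=138.4°: 30.4529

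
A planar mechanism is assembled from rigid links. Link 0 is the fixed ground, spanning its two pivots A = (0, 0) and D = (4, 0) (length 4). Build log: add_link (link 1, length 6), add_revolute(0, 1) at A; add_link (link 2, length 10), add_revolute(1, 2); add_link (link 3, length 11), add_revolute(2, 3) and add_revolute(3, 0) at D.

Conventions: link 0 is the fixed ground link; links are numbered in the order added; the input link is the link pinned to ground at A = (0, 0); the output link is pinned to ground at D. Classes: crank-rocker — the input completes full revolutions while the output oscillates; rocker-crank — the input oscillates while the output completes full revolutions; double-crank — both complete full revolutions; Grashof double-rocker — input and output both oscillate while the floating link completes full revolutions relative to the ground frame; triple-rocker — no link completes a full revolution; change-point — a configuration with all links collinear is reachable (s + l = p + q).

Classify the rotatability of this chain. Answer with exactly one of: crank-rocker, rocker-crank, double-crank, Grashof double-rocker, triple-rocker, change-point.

lengths: ground=4, input=6, coupler=10, output=11
sorted: s=4 (shortest), l=11 (longest), p+q=16
s + l = 15 vs p + q = 16
s + l < p + q (Grashof) with shortest = ground link → double-crank

double-crank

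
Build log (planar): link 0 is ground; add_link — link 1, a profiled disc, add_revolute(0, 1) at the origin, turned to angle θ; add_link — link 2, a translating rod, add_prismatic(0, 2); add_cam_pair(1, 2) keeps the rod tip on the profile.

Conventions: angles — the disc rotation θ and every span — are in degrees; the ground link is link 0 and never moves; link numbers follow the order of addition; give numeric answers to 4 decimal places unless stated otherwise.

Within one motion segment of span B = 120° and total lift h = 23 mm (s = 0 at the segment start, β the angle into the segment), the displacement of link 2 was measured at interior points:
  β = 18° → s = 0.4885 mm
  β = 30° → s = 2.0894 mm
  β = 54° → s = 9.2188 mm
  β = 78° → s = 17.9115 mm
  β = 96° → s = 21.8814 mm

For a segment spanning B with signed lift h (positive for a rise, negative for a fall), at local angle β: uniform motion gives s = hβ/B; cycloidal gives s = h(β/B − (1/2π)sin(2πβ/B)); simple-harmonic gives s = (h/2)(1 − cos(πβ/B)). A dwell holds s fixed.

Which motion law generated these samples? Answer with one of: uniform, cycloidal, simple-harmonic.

candidates at β/B = r: uniform s = h·r (linear in β); cycloidal s = h·(r − sin(2πr)/(2π)); simple-harmonic s = (h/2)(1 − cos(πr))
β=18°: printed 0.4885 | uniform 3.4500, cycloidal 0.4885, simple-harmonic 1.2534
β=30°: printed 2.0894 | uniform 5.7500, cycloidal 2.0894, simple-harmonic 3.3683
β=54°: printed 9.2188 | uniform 10.3500, cycloidal 9.2188, simple-harmonic 9.7010
β=78°: printed 17.9115 | uniform 14.9500, cycloidal 17.9115, simple-harmonic 16.7209
β=96°: printed 21.8814 | uniform 18.4000, cycloidal 21.8814, simple-harmonic 20.8037
only one law matches every sample → cycloidal

cycloidal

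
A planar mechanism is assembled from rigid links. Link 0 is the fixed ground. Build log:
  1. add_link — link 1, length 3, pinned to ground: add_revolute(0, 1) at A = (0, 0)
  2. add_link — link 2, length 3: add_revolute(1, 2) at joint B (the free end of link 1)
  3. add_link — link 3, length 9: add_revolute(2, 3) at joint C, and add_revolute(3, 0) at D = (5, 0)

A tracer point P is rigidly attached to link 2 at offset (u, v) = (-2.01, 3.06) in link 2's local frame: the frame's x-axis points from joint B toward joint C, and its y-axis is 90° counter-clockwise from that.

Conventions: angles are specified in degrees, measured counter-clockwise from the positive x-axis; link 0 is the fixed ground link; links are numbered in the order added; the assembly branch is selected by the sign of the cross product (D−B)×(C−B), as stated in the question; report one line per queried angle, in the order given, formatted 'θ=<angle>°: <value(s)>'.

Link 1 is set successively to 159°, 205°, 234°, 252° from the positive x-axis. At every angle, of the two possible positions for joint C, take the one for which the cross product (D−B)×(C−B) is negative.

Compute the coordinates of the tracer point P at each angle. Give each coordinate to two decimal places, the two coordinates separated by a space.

A=(0,0), D=(5.00,0)
θ=159°: B = A + 3.00·(cos159°, sin159°) = (-2.8007, 1.0751)
θ=159°: |BD| = 7.8745
θ=159°: circle(B,3.00) ∩ circle(D,9.00): a=-0.6345, h=2.9321
θ=159°:   candidates: C₊=(-3.0290,4.0664) cross=23.089; C₋=(-3.8296,-1.7429) cross=-23.089
θ=159°:   branch - wants cross < 0 → take C=(-3.8296,-1.7429) (cross=-23.089)
θ=159°: ex = (C−B)/|BC| = (-0.3430,-0.9394); ey = (0.9394,-0.3430)
θ=159°: P = B + -2.01·ex + 3.06·ey = (0.7630,1.9137)
θ=205°: B = A + 3.00·(cos205°, sin205°) = (-2.7189, -1.2679)
θ=205°: |BD| = 7.8224
θ=205°: circle(B,3.00) ∩ circle(D,9.00): a=-0.6910, h=2.9193
θ=205°:   candidates: C₊=(-3.8740,1.5009) cross=22.836; C₋=(-2.9276,-4.2606) cross=-22.836
θ=205°:   branch - wants cross < 0 → take C=(-2.9276,-4.2606) (cross=-22.836)
θ=205°: ex = (C−B)/|BC| = (-0.0696,-0.9976); ey = (0.9976,-0.0696)
θ=205°: P = B + -2.01·ex + 3.06·ey = (0.4735,0.5244)
θ=234°: B = A + 3.00·(cos234°, sin234°) = (-1.7634, -2.4271)
θ=234°: |BD| = 7.1856
θ=234°: circle(B,3.00) ∩ circle(D,9.00): a=-1.4172, h=2.6442
θ=234°:   candidates: C₊=(-3.9903,-0.4169) cross=19.000; C₋=(-2.2041,-5.3945) cross=-19.000
θ=234°:   branch - wants cross < 0 → take C=(-2.2041,-5.3945) (cross=-19.000)
θ=234°: ex = (C−B)/|BC| = (-0.1469,-0.9891); ey = (0.9891,-0.1469)
θ=234°: P = B + -2.01·ex + 3.06·ey = (1.5588,-0.8884)
θ=252°: B = A + 3.00·(cos252°, sin252°) = (-0.9271, -2.8532)
θ=252°: |BD| = 6.5780
θ=252°: circle(B,3.00) ∩ circle(D,9.00): a=-2.1837, h=2.0570
θ=252°:   candidates: C₊=(-3.7869,-1.9469) cross=13.531; C₋=(-2.0025,-5.6538) cross=-13.531
θ=252°:   branch - wants cross < 0 → take C=(-2.0025,-5.6538) (cross=-13.531)
θ=252°: ex = (C−B)/|BC| = (-0.3585,-0.9335); ey = (0.9335,-0.3585)
θ=252°: P = B + -2.01·ex + 3.06·ey = (2.6501,-2.0737)

θ=159°: 0.76 1.91
θ=205°: 0.47 0.52
θ=234°: 1.56 -0.89
θ=252°: 2.65 -2.07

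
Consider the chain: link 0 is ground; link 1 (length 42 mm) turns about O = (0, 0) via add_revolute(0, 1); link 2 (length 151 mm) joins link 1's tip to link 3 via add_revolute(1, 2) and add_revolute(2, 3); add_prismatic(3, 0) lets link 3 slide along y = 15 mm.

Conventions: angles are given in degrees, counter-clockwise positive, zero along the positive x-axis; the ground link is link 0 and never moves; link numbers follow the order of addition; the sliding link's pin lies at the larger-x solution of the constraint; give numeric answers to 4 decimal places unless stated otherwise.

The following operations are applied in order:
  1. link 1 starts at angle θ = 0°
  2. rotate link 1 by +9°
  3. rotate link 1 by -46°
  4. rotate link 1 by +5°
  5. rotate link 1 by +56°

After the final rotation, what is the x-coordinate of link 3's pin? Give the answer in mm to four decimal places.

geometry: r = 42 mm, L = 151 mm, e = 15 mm; θ starts at 0°
rotate link 1 by +9°: θ ← 0° +9° = 9°
rotate link 1 by -46°: θ ← 9° -46° = -37°
rotate link 1 by +5°: θ ← -37° +5° = -32°
rotate link 1 by +56°: θ ← -32° +56° = 24°
crank pin P = (r cos θ, r sin θ) = (38.368909, 17.082939)
h = r sin θ − e = 17.082939 − 15 = 2.082939
x = r cos θ + √(L² − h²) = 38.368909 + 150.985633 = 189.354542

189.3545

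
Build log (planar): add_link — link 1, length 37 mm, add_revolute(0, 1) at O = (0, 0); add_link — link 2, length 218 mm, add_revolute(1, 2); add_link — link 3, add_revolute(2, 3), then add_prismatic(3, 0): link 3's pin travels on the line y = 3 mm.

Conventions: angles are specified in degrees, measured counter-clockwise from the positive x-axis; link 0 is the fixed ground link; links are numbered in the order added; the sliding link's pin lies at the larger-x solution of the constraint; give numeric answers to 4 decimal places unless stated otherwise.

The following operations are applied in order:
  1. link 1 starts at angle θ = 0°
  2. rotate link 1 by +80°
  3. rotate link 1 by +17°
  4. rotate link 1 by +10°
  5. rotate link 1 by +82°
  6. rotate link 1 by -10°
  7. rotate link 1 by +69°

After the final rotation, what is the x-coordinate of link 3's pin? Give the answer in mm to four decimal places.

geometry: r = 37 mm, L = 218 mm, e = 3 mm; θ starts at 0°
rotate link 1 by +80°: θ ← 0° +80° = 80°
rotate link 1 by +17°: θ ← 80° +17° = 97°
rotate link 1 by +10°: θ ← 97° +10° = 107°
rotate link 1 by +82°: θ ← 107° +82° = 189°
rotate link 1 by -10°: θ ← 189° -10° = 179°
rotate link 1 by +69°: θ ← 179° +69° = 248°
crank pin P = (r cos θ, r sin θ) = (-13.860444, -34.305803)
h = r sin θ − e = -34.305803 − 3 = -37.305803
x = r cos θ + √(L² − h²) = -13.860444 + 214.784257 = 200.923813

200.9238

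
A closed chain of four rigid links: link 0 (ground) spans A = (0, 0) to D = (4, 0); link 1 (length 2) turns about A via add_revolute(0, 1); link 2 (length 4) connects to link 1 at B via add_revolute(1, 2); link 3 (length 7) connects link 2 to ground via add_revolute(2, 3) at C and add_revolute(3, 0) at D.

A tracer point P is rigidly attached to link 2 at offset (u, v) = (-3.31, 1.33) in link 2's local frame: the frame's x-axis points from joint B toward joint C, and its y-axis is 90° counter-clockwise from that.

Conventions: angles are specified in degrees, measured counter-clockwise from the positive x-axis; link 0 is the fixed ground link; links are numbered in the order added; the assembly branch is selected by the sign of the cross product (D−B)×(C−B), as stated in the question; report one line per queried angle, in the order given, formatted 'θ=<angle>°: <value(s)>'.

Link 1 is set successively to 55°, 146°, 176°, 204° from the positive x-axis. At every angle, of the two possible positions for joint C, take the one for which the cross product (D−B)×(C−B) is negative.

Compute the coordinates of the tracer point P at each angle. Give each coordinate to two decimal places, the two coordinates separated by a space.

A=(0,0), D=(4.00,0)
θ=55°: B = A + 2.00·(cos55°, sin55°) = (1.1472, 1.6383)
θ=55°: |BD| = 3.2898
θ=55°: circle(B,4.00) ∩ circle(D,7.00): a=-3.3706, h=2.1538
θ=55°:   candidates: C₊=(-0.7032,5.1846) cross=7.086; C₋=(-2.8484,1.4491) cross=-7.086
θ=55°:   branch - wants cross < 0 → take C=(-2.8484,1.4491) (cross=-7.086)
θ=55°: ex = (C−B)/|BC| = (-0.9989,-0.0473); ey = (0.0473,-0.9989)
θ=55°: P = B + -3.31·ex + 1.33·ey = (4.5164,0.4664)
θ=146°: B = A + 2.00·(cos146°, sin146°) = (-1.6581, 1.1184)
θ=146°: |BD| = 5.7675
θ=146°: circle(B,4.00) ∩ circle(D,7.00): a=0.0229, h=3.9999
θ=146°:   candidates: C₊=(-0.8599,5.0380) cross=23.070; C₋=(-2.4112,-2.8101) cross=-23.070
θ=146°:   branch - wants cross < 0 → take C=(-2.4112,-2.8101) (cross=-23.070)
θ=146°: ex = (C−B)/|BC| = (-0.1883,-0.9821); ey = (0.9821,-0.1883)
θ=146°: P = B + -3.31·ex + 1.33·ey = (0.2713,4.1188)
θ=176°: B = A + 2.00·(cos176°, sin176°) = (-1.9951, 0.1395)
θ=176°: |BD| = 5.9968
θ=176°: circle(B,4.00) ∩ circle(D,7.00): a=0.2469, h=3.9924
θ=176°:   candidates: C₊=(-1.6554,4.1251) cross=23.941; C₋=(-1.8412,-3.8575) cross=-23.941
θ=176°:   branch - wants cross < 0 → take C=(-1.8412,-3.8575) (cross=-23.941)
θ=176°: ex = (C−B)/|BC| = (0.0385,-0.9993); ey = (0.9993,0.0385)
θ=176°: P = B + -3.31·ex + 1.33·ey = (-0.7935,3.4982)
θ=204°: B = A + 2.00·(cos204°, sin204°) = (-1.8271, -0.8135)
θ=204°: |BD| = 5.8836
θ=204°: circle(B,4.00) ∩ circle(D,7.00): a=0.1374, h=3.9976
θ=204°:   candidates: C₊=(-2.2437,3.1648) cross=23.521; C₋=(-1.1383,-4.7537) cross=-23.521
θ=204°:   branch - wants cross < 0 → take C=(-1.1383,-4.7537) (cross=-23.521)
θ=204°: ex = (C−B)/|BC| = (0.1722,-0.9851); ey = (0.9851,0.1722)
θ=204°: P = B + -3.31·ex + 1.33·ey = (-1.0869,2.6761)

θ=55°: 4.52 0.47
θ=146°: 0.27 4.12
θ=176°: -0.79 3.50
θ=204°: -1.09 2.68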